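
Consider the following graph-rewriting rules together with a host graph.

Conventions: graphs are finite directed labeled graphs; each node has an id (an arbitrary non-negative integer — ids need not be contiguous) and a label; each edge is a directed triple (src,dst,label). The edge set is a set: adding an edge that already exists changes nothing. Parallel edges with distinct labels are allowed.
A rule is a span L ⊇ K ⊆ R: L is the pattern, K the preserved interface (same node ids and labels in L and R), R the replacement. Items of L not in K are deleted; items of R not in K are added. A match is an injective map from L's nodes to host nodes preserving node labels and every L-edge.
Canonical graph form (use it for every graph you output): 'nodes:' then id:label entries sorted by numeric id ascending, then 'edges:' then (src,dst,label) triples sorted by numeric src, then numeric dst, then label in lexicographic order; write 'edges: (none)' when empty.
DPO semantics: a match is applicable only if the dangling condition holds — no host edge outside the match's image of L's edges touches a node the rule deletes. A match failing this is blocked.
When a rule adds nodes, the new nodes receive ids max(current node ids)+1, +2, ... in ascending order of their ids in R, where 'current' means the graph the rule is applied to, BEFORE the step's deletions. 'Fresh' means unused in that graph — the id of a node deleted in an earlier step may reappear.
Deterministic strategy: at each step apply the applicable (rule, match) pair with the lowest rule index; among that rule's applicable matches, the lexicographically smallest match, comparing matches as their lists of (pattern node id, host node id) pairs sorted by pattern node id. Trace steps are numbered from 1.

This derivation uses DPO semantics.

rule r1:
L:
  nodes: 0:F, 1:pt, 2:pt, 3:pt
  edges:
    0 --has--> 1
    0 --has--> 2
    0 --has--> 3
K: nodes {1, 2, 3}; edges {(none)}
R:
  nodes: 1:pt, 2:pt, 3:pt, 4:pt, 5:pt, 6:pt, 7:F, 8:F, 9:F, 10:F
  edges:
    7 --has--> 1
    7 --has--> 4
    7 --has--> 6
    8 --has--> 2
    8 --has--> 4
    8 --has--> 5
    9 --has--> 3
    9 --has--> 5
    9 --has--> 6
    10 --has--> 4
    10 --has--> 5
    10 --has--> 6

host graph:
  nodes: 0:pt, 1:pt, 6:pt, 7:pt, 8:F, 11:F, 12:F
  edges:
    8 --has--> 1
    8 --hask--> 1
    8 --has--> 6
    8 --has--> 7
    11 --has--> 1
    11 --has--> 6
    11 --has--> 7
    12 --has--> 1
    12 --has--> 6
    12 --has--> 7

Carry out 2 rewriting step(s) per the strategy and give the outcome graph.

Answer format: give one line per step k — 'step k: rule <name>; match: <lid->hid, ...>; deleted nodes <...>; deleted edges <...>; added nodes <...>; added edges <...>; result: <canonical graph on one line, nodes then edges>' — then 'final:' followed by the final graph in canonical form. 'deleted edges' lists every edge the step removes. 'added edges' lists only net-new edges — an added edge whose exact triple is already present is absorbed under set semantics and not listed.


step 1: rule r1; match: 0->11, 1->1, 2->6, 3->7; deleted nodes 11; deleted edges (11,1,has); (11,6,has); (11,7,has); added nodes 13, 14, 15, 16, 17, 18, 19; added edges (16,1,has); (16,13,has); (16,15,has); (17,6,has); (17,13,has); (17,14,has); (18,7,has); (18,14,has); (18,15,has); (19,13,has); (19,14,has); (19,15,has); result: nodes: 0:pt, 1:pt, 6:pt, 7:pt, 8:F, 12:F, 13:pt, 14:pt, 15:pt, 16:F, 17:F, 18:F, 19:F edges: (8,1,has); (8,1,hask); (8,6,has); (8,7,has); (12,1,has); (12,6,has); (12,7,has); (16,1,has); (16,13,has); (16,15,has); (17,6,has); (17,13,has); (17,14,has); (18,7,has); (18,14,has); (18,15,has); (19,13,has); (19,14,has); (19,15,has)
step 2: rule r1; match: 0->12, 1->1, 2->6, 3->7; deleted nodes 12; deleted edges (12,1,has); (12,6,has); (12,7,has); added nodes 20, 21, 22, 23, 24, 25, 26; added edges (23,1,has); (23,20,has); (23,22,has); (24,6,has); (24,20,has); (24,21,has); (25,7,has); (25,21,has); (25,22,has); (26,20,has); (26,21,has); (26,22,has); result: nodes: 0:pt, 1:pt, 6:pt, 7:pt, 8:F, 13:pt, 14:pt, 15:pt, 16:F, 17:F, 18:F, 19:F, 20:pt, 21:pt, 22:pt, 23:F, 24:F, 25:F, 26:F edges: (8,1,has); (8,1,hask); (8,6,has); (8,7,has); (16,1,has); (16,13,has); (16,15,has); (17,6,has); (17,13,has); (17,14,has); (18,7,has); (18,14,has); (18,15,has); (19,13,has); (19,14,has); (19,15,has); (23,1,has); (23,20,has); (23,22,has); (24,6,has); (24,20,has); (24,21,has); (25,7,has); (25,21,has); (25,22,has); (26,20,has); (26,21,has); (26,22,has)
final:
nodes: 0:pt, 1:pt, 6:pt, 7:pt, 8:F, 13:pt, 14:pt, 15:pt, 16:F, 17:F, 18:F, 19:F, 20:pt, 21:pt, 22:pt, 23:F, 24:F, 25:F, 26:F
edges: (8,1,has); (8,1,hask); (8,6,has); (8,7,has); (16,1,has); (16,13,has); (16,15,has); (17,6,has); (17,13,has); (17,14,has); (18,7,has); (18,14,has); (18,15,has); (19,13,has); (19,14,has); (19,15,has); (23,1,has); (23,20,has); (23,22,has); (24,6,has); (24,20,has); (24,21,has); (25,7,has); (25,21,has); (25,22,has); (26,20,has); (26,21,has); (26,22,has)


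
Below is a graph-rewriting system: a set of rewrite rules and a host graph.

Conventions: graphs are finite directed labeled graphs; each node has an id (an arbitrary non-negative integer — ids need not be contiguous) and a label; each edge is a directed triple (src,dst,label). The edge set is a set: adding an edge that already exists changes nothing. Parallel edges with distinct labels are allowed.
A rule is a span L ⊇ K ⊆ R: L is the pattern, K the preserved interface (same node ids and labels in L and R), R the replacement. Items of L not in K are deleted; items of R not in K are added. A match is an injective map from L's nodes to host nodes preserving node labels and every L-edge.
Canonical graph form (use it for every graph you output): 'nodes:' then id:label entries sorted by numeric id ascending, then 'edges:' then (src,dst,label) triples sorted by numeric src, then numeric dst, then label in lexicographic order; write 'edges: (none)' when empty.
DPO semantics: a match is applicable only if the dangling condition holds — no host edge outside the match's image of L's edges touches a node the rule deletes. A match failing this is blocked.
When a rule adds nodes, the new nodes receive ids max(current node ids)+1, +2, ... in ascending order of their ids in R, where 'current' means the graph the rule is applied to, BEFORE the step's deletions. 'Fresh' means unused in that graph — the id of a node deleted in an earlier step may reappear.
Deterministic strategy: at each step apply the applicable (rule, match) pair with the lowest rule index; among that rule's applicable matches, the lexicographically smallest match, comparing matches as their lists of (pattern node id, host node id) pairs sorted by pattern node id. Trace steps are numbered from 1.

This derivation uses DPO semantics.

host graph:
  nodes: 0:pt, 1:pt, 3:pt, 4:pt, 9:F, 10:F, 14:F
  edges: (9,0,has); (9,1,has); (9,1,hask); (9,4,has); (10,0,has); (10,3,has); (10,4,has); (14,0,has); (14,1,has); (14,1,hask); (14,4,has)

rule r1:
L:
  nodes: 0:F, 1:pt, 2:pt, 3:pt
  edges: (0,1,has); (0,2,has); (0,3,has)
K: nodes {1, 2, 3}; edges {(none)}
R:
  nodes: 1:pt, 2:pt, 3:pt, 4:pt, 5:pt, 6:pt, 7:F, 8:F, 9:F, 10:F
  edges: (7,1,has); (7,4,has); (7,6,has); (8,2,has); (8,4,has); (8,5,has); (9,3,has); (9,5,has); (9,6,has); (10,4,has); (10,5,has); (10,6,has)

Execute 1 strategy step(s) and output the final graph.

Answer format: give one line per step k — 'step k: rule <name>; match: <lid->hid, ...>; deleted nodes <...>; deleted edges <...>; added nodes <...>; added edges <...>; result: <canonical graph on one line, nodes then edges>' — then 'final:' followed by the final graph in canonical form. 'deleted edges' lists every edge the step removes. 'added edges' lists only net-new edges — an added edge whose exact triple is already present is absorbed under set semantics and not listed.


step 1: rule r1; match: 0->10, 1->0, 2->3, 3->4; deleted nodes 10; deleted edges (10,0,has); (10,3,has); (10,4,has); added nodes 15, 16, 17, 18, 19, 20, 21; added edges (18,0,has); (18,15,has); (18,17,has); (19,3,has); (19,15,has); (19,16,has); (20,4,has); (20,16,has); (20,17,has); (21,15,has); (21,16,has); (21,17,has); result: nodes: 0:pt, 1:pt, 3:pt, 4:pt, 9:F, 14:F, 15:pt, 16:pt, 17:pt, 18:F, 19:F, 20:F, 21:F edges: (9,0,has); (9,1,has); (9,1,hask); (9,4,has); (14,0,has); (14,1,has); (14,1,hask); (14,4,has); (18,0,has); (18,15,has); (18,17,has); (19,3,has); (19,15,has); (19,16,has); (20,4,has); (20,16,has); (20,17,has); (21,15,has); (21,16,has); (21,17,has)
final:
nodes: 0:pt, 1:pt, 3:pt, 4:pt, 9:F, 14:F, 15:pt, 16:pt, 17:pt, 18:F, 19:F, 20:F, 21:F
edges: (9,0,has); (9,1,has); (9,1,hask); (9,4,has); (14,0,has); (14,1,has); (14,1,hask); (14,4,has); (18,0,has); (18,15,has); (18,17,has); (19,3,has); (19,15,has); (19,16,has); (20,4,has); (20,16,has); (20,17,has); (21,15,has); (21,16,has); (21,17,has)


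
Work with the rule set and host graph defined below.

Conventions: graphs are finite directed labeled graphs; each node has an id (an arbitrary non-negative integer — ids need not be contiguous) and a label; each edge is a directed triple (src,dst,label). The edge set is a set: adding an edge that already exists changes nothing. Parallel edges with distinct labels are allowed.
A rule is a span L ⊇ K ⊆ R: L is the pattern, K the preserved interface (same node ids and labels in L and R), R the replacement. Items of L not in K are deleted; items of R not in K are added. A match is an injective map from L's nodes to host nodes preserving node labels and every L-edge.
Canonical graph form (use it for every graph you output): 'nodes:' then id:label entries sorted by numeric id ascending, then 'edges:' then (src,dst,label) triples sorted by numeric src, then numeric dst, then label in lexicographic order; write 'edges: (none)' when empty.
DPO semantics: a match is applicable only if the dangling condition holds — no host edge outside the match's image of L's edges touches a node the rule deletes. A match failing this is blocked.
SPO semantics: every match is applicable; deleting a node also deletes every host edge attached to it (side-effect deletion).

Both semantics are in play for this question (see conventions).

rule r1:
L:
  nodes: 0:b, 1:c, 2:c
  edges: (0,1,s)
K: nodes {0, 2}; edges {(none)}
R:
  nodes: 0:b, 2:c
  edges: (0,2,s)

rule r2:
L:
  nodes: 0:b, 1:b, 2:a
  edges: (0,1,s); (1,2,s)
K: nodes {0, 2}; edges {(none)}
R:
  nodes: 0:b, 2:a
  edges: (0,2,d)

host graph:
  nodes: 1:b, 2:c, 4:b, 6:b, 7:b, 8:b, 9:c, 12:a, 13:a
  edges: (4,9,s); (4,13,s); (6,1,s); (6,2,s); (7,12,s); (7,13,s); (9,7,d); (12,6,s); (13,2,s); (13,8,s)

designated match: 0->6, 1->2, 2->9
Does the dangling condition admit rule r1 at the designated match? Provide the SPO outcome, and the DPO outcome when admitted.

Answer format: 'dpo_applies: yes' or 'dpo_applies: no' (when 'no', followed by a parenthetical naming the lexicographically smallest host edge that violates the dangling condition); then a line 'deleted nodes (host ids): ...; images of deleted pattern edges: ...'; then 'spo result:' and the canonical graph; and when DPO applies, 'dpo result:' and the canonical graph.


dpo_applies: no
(the rule deletes node 2, which keeps host edge (13,2,s) outside the match image — the dangling condition fails, DPO blocks; SPO proceeds and side-deletes such edges)
deleted nodes (host ids): 2; images of deleted pattern edges: (6,2,s)
spo result:
nodes: 1:b, 4:b, 6:b, 7:b, 8:b, 9:c, 12:a, 13:a
edges: (4,9,s); (4,13,s); (6,1,s); (6,9,s); (7,12,s); (7,13,s); (9,7,d); (12,6,s); (13,8,s)


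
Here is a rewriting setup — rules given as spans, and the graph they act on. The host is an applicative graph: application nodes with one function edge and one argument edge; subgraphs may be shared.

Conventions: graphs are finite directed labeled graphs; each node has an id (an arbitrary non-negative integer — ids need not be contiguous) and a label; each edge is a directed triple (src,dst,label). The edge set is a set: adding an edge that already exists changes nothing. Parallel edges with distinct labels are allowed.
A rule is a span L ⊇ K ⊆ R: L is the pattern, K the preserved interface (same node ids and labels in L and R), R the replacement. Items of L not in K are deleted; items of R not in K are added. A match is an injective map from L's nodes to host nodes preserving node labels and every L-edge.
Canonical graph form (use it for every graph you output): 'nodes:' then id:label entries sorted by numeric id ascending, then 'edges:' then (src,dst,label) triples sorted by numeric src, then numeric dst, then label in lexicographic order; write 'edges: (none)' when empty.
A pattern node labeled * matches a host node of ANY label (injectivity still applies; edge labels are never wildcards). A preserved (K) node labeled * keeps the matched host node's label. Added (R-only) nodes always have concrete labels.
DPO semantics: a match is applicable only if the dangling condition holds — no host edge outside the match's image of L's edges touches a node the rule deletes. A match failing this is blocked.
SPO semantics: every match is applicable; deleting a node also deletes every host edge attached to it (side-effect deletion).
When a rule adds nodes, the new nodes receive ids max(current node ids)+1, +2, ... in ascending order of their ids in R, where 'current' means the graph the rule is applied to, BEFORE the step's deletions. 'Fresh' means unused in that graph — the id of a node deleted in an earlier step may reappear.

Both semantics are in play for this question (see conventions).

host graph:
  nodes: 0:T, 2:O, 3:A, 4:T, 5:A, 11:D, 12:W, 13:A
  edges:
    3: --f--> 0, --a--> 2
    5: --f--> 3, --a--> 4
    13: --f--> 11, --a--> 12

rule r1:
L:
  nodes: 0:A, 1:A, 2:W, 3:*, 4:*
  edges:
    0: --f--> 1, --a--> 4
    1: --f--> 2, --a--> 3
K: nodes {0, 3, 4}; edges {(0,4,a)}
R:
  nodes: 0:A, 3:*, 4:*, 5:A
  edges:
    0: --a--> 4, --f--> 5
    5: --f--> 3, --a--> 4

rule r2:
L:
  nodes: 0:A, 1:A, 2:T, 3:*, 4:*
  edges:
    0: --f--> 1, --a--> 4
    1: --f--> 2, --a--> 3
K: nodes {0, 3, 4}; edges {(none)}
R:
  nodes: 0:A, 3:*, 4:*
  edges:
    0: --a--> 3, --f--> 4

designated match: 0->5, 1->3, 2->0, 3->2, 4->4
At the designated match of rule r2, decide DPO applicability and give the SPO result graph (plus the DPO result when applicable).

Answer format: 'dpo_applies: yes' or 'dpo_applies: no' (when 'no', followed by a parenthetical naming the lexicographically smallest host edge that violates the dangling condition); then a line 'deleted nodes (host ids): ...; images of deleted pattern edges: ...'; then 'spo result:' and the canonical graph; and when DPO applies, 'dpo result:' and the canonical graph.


dpo_applies: yes
deleted nodes (host ids): 0, 3; images of deleted pattern edges: (3,0,f); (3,2,a); (5,3,f); (5,4,a)
spo result:
nodes: 2:O, 4:T, 5:A, 11:D, 12:W, 13:A
edges: (5,2,a); (5,4,f); (13,11,f); (13,12,a)
dpo result:
nodes: 2:O, 4:T, 5:A, 11:D, 12:W, 13:A
edges: (5,2,a); (5,4,f); (13,11,f); (13,12,a)


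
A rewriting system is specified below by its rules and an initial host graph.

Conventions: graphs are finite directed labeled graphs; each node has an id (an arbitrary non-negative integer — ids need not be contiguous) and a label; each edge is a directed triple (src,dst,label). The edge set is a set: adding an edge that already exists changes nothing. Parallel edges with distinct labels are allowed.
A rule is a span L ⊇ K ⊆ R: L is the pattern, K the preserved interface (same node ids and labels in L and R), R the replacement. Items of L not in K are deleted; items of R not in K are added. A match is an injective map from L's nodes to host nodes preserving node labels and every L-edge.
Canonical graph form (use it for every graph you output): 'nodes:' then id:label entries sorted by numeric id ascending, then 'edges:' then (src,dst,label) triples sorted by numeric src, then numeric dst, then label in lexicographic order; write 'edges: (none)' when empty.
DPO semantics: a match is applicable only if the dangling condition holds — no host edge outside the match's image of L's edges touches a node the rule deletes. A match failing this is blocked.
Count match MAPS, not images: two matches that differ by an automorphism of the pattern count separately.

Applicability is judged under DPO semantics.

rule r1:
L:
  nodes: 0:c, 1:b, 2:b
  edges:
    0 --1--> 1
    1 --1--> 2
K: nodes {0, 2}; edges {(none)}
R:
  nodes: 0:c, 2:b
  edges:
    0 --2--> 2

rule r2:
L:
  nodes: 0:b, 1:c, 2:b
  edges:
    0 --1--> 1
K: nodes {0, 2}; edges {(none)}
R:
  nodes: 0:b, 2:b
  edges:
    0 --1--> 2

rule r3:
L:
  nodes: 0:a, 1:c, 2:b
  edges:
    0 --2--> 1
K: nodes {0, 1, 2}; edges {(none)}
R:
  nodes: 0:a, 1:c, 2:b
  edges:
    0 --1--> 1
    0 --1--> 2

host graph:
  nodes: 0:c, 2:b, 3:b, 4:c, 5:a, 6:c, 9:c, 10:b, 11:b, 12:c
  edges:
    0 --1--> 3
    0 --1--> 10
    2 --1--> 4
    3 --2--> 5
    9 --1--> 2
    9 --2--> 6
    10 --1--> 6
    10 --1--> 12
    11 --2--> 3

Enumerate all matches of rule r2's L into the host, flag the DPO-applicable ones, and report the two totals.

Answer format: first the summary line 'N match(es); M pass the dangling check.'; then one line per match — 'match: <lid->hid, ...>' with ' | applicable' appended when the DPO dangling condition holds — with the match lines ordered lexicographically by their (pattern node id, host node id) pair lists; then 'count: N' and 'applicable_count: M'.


9 match(es); 6 pass the dangling check.
match: 0->2, 1->4, 2->3 | applicable
match: 0->2, 1->4, 2->10 | applicable
match: 0->2, 1->4, 2->11 | applicable
match: 0->10, 1->6, 2->2
match: 0->10, 1->6, 2->3
match: 0->10, 1->6, 2->11
match: 0->10, 1->12, 2->2 | applicable
match: 0->10, 1->12, 2->3 | applicable
match: 0->10, 1->12, 2->11 | applicable
count: 9
applicable_count: 6


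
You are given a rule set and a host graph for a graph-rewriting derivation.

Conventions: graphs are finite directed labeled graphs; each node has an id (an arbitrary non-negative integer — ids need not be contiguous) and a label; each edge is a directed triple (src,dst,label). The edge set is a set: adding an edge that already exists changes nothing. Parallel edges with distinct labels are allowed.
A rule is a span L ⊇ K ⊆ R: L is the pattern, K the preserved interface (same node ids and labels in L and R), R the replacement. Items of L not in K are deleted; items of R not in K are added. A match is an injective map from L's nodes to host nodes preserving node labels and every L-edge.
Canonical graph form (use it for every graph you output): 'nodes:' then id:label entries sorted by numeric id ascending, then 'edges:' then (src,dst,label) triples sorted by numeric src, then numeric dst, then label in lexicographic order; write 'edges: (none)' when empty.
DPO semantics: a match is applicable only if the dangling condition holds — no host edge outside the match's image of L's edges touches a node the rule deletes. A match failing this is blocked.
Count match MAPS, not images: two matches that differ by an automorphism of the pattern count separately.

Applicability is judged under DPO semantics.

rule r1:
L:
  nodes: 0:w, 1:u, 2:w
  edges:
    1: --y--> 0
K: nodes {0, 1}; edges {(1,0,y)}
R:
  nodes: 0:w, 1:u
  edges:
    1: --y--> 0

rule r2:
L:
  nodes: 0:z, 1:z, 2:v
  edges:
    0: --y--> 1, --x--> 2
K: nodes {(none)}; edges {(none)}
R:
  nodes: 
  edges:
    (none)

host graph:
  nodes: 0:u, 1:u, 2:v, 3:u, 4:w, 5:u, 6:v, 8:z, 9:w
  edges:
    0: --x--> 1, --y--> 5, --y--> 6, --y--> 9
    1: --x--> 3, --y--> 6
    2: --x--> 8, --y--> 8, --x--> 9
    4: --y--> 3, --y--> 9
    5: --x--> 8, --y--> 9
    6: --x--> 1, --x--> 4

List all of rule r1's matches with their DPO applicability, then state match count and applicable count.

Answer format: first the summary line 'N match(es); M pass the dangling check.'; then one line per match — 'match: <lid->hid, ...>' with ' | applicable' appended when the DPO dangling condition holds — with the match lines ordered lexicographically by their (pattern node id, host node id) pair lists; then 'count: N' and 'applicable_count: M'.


2 match(es); 0 pass the dangling check.
match: 0->9, 1->0, 2->4
match: 0->9, 1->5, 2->4
count: 2
applicable_count: 0


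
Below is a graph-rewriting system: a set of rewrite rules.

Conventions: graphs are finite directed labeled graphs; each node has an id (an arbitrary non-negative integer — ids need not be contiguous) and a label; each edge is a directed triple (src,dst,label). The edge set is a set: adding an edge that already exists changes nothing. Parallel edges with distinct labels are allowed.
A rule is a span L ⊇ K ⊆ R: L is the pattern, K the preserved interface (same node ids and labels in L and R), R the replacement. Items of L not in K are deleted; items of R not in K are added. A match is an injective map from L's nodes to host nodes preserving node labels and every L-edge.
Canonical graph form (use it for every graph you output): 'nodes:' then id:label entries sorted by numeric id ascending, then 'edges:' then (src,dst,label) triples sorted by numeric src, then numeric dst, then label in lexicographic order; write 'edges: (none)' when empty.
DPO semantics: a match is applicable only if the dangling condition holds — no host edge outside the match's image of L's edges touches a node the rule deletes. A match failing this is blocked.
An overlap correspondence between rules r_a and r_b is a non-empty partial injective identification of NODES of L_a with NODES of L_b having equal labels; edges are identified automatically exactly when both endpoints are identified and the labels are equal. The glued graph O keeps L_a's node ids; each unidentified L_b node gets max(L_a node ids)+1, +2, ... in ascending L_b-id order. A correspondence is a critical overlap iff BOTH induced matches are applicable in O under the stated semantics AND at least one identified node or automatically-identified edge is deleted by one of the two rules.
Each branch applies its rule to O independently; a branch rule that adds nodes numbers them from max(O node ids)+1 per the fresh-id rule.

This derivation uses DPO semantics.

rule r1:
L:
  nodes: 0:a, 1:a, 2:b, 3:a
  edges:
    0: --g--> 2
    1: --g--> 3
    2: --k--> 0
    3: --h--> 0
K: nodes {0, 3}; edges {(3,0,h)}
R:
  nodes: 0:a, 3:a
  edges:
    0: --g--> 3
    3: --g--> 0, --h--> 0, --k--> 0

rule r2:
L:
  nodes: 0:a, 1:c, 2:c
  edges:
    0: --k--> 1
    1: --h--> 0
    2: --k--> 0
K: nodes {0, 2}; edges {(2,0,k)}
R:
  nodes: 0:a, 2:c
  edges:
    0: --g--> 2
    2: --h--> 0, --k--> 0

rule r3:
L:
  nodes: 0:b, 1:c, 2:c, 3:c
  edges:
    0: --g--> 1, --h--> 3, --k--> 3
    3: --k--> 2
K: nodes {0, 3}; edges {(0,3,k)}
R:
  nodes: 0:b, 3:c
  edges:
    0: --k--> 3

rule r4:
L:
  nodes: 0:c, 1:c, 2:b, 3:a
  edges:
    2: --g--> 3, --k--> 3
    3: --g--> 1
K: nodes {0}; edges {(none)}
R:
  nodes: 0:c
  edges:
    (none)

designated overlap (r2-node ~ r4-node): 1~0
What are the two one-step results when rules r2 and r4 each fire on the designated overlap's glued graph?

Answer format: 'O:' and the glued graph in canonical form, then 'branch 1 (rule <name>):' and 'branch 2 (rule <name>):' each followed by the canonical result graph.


O:
nodes: 0:a, 1:c, 2:c, 3:c, 4:b, 5:a
edges: (0,1,k); (1,0,h); (2,0,k); (4,5,g); (4,5,k); (5,3,g)
branch 1 (rule r2):
nodes: 0:a, 2:c, 3:c, 4:b, 5:a
edges: (0,2,g); (2,0,h); (2,0,k); (4,5,g); (4,5,k); (5,3,g)
branch 2 (rule r4):
nodes: 0:a, 1:c, 2:c
edges: (0,1,k); (1,0,h); (2,0,k)


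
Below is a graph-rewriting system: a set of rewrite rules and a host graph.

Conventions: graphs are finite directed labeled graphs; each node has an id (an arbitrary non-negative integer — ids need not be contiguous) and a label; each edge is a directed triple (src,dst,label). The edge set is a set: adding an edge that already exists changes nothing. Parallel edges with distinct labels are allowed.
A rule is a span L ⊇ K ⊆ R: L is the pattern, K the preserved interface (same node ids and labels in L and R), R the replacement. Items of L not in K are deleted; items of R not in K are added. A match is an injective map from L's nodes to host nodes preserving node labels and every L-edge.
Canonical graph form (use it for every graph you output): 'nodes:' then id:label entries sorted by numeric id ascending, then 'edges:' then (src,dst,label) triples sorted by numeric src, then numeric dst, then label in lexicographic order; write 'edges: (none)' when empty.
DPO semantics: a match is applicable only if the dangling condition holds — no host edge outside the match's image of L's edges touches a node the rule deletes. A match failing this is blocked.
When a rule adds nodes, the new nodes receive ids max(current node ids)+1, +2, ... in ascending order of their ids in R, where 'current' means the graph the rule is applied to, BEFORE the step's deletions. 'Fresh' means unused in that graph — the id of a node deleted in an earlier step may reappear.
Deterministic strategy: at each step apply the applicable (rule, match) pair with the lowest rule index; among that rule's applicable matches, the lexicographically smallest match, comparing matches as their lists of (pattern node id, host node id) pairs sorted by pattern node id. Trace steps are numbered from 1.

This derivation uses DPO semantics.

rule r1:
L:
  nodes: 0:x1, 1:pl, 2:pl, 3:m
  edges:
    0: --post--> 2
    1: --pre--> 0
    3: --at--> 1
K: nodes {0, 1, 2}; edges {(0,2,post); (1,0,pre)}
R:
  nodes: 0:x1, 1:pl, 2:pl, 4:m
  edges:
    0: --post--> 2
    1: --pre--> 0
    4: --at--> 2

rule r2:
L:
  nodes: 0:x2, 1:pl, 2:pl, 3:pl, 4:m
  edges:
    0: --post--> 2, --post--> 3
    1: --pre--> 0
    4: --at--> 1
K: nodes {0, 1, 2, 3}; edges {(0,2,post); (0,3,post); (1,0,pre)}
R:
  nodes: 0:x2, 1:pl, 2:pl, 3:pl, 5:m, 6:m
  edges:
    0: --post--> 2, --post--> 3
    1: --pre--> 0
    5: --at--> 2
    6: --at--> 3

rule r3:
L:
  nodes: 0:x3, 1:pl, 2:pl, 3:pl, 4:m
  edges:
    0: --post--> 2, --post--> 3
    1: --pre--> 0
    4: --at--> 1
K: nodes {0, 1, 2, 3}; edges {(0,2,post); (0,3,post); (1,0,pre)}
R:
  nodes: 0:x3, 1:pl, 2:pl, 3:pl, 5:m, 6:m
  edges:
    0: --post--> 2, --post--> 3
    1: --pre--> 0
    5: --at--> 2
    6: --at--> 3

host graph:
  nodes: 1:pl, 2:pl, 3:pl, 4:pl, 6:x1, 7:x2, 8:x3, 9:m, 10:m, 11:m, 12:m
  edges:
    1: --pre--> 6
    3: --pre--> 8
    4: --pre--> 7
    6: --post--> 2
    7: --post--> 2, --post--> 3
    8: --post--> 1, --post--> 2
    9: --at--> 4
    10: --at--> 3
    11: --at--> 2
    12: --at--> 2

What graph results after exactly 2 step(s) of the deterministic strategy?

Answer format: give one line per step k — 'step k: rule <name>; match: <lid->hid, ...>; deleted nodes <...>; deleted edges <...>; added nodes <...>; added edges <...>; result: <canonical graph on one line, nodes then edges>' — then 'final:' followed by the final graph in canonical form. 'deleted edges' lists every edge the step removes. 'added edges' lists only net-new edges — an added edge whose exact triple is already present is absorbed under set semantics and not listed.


step 1: rule r2; match: 0->7, 1->4, 2->2, 3->3, 4->9; deleted nodes 9; deleted edges (9,4,at); added nodes 13, 14; added edges (13,2,at); (14,3,at); result: nodes: 1:pl, 2:pl, 3:pl, 4:pl, 6:x1, 7:x2, 8:x3, 10:m, 11:m, 12:m, 13:m, 14:m edges: (1,6,pre); (3,8,pre); (4,7,pre); (6,2,post); (7,2,post); (7,3,post); (8,1,post); (8,2,post); (10,3,at); (11,2,at); (12,2,at); (13,2,at); (14,3,at)
step 2: rule r3; match: 0->8, 1->3, 2->1, 3->2, 4->10; deleted nodes 10; deleted edges (10,3,at); added nodes 15, 16; added edges (15,1,at); (16,2,at); result: nodes: 1:pl, 2:pl, 3:pl, 4:pl, 6:x1, 7:x2, 8:x3, 11:m, 12:m, 13:m, 14:m, 15:m, 16:m edges: (1,6,pre); (3,8,pre); (4,7,pre); (6,2,post); (7,2,post); (7,3,post); (8,1,post); (8,2,post); (11,2,at); (12,2,at); (13,2,at); (14,3,at); (15,1,at); (16,2,at)
final:
nodes: 1:pl, 2:pl, 3:pl, 4:pl, 6:x1, 7:x2, 8:x3, 11:m, 12:m, 13:m, 14:m, 15:m, 16:m
edges: (1,6,pre); (3,8,pre); (4,7,pre); (6,2,post); (7,2,post); (7,3,post); (8,1,post); (8,2,post); (11,2,at); (12,2,at); (13,2,at); (14,3,at); (15,1,at); (16,2,at)


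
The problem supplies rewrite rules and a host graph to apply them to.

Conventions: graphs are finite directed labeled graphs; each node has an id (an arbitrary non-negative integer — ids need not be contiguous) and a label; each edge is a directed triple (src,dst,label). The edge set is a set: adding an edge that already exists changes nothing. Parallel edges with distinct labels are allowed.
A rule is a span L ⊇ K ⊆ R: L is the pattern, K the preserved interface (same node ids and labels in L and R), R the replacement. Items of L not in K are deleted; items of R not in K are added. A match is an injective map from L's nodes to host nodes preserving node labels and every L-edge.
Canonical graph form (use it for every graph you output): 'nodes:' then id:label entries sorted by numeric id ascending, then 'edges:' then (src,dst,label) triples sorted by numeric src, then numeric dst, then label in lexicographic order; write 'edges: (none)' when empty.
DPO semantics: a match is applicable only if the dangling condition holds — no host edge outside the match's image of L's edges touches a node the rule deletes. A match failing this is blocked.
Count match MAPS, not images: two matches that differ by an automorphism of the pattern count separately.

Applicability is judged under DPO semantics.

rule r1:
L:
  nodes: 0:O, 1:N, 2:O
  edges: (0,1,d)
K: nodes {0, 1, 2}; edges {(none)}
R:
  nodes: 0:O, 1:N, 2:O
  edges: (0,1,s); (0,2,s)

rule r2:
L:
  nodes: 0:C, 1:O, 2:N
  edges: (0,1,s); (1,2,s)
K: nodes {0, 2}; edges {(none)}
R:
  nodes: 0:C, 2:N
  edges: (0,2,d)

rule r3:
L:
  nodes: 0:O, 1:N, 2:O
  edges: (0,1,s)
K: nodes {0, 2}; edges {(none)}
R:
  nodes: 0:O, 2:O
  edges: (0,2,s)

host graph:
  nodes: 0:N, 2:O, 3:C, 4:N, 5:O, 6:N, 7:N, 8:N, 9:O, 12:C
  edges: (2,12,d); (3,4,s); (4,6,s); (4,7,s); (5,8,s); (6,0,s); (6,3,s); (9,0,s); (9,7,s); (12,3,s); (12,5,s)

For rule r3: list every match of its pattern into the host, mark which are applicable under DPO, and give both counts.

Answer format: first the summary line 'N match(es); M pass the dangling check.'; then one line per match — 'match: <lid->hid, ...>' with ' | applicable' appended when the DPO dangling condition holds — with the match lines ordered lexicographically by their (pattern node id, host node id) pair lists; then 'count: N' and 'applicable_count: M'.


6 match(es); 2 pass the dangling check.
match: 0->5, 1->8, 2->2 | applicable
match: 0->5, 1->8, 2->9 | applicable
match: 0->9, 1->0, 2->2
match: 0->9, 1->0, 2->5
match: 0->9, 1->7, 2->2
match: 0->9, 1->7, 2->5
count: 6
applicable_count: 2


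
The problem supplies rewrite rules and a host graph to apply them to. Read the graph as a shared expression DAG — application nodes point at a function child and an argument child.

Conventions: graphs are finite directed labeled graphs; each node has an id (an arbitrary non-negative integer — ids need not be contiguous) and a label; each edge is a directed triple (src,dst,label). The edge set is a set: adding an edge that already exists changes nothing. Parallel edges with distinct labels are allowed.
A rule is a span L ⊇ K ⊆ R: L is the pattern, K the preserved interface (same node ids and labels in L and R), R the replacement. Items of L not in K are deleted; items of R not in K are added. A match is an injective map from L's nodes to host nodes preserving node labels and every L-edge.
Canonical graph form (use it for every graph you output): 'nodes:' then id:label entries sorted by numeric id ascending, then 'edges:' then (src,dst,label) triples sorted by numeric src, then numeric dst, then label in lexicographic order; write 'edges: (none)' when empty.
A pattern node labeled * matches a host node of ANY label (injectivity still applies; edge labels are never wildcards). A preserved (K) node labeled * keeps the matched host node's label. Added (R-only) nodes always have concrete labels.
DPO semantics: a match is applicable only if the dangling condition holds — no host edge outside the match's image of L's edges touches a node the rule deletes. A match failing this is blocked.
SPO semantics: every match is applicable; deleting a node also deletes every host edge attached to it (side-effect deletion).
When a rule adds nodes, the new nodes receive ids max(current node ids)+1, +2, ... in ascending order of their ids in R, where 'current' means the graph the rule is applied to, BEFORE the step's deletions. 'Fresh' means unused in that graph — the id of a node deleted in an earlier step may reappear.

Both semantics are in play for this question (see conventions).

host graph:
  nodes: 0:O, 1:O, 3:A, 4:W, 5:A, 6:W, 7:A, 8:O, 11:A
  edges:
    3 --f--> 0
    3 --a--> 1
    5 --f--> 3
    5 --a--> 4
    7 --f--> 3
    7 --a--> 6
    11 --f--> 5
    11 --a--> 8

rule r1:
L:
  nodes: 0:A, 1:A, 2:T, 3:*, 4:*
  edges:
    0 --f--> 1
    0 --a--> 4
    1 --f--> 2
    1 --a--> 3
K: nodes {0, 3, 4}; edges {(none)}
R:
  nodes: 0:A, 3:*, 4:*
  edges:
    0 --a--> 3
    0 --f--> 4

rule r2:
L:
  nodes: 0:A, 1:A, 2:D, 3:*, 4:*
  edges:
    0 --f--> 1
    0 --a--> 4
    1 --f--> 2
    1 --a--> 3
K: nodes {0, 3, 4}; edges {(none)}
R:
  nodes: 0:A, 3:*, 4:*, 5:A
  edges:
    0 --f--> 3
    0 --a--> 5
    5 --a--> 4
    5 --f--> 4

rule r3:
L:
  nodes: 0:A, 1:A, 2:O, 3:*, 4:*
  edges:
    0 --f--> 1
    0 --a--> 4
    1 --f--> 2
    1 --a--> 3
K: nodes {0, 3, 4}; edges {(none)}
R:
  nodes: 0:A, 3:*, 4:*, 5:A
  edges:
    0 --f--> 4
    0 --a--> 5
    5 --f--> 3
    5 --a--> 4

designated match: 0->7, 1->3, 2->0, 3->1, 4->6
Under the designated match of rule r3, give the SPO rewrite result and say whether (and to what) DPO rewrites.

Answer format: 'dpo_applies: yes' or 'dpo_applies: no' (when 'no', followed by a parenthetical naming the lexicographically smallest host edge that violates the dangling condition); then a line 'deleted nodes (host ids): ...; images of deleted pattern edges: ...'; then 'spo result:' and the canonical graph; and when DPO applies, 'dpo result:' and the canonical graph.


dpo_applies: no
(the rule deletes node 3, which keeps host edge (5,3,f) outside the match image — the dangling condition fails, DPO blocks; SPO proceeds and side-deletes such edges)
deleted nodes (host ids): 0, 3; images of deleted pattern edges: (3,0,f); (3,1,a); (7,3,f); (7,6,a)
spo result:
nodes: 1:O, 4:W, 5:A, 6:W, 7:A, 8:O, 11:A, 12:A
edges: (5,4,a); (7,6,f); (7,12,a); (11,5,f); (11,8,a); (12,1,f); (12,6,a)


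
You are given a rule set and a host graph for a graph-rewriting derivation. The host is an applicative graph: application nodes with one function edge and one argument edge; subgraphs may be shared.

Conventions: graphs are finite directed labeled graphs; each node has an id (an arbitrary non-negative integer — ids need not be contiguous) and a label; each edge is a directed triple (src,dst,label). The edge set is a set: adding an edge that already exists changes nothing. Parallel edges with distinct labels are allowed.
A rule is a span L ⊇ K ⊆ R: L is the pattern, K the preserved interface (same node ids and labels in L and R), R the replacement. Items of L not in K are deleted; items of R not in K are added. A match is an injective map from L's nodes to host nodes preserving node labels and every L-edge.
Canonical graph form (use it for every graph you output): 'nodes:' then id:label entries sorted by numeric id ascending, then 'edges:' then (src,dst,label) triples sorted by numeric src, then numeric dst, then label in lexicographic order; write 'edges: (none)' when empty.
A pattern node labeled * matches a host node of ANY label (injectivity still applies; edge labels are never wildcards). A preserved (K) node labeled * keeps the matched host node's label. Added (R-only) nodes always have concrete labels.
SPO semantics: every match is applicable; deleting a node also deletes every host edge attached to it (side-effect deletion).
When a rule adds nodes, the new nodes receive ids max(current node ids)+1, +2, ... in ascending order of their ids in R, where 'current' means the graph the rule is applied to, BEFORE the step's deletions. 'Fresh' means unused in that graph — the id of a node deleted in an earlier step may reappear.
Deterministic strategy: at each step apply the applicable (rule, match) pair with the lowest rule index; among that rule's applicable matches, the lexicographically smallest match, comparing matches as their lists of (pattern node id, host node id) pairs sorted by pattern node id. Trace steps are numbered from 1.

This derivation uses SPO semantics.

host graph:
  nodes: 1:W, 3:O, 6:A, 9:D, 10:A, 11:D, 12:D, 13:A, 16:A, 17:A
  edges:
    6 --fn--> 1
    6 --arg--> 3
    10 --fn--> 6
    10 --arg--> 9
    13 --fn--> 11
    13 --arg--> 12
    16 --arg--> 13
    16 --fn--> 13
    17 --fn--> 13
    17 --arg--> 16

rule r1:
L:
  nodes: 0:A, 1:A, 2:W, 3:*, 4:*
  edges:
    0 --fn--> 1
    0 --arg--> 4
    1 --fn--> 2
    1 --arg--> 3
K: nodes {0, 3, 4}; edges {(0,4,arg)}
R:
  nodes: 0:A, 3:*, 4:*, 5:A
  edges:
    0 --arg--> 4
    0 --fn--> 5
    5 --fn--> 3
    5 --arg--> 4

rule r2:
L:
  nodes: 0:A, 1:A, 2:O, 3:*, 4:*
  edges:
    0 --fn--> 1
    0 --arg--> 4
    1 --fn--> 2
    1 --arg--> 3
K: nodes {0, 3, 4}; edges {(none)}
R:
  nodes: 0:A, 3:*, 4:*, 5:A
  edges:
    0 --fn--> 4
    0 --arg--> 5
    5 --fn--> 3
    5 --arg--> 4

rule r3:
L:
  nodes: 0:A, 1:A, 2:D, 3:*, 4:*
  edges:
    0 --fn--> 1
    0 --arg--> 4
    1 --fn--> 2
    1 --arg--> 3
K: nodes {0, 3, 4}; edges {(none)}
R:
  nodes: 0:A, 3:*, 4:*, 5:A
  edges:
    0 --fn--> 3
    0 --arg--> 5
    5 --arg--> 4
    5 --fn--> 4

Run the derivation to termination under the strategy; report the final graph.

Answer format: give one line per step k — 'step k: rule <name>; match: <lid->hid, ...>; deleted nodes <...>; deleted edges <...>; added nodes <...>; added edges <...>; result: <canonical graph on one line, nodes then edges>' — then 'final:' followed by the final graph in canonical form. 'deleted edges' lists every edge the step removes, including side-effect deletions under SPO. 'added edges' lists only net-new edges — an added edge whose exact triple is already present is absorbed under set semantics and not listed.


step 1: rule r1; match: 0->10, 1->6, 2->1, 3->3, 4->9; deleted nodes 1, 6; deleted edges (6,1,fn); (6,3,arg); (10,6,fn); added nodes 18; added edges (10,18,fn); (18,3,fn); (18,9,arg); result: nodes: 3:O, 9:D, 10:A, 11:D, 12:D, 13:A, 16:A, 17:A, 18:A edges: (10,9,arg); (10,18,fn); (13,11,fn); (13,12,arg); (16,13,arg); (16,13,fn); (17,13,fn); (17,16,arg); (18,3,fn); (18,9,arg)
step 2: rule r3; match: 0->17, 1->13, 2->11, 3->12, 4->16; deleted nodes 11, 13; deleted edges (13,11,fn); (13,12,arg); (16,13,arg); (16,13,fn); (17,13,fn); (17,16,arg); added nodes 19; added edges (17,12,fn); (17,19,arg); (19,16,arg); (19,16,fn); result: nodes: 3:O, 9:D, 10:A, 12:D, 16:A, 17:A, 18:A, 19:A edges: (10,9,arg); (10,18,fn); (17,12,fn); (17,19,arg); (18,3,fn); (18,9,arg); (19,16,arg); (19,16,fn)
final:
nodes: 3:O, 9:D, 10:A, 12:D, 16:A, 17:A, 18:A, 19:A
edges: (10,9,arg); (10,18,fn); (17,12,fn); (17,19,arg); (18,3,fn); (18,9,arg); (19,16,arg); (19,16,fn)


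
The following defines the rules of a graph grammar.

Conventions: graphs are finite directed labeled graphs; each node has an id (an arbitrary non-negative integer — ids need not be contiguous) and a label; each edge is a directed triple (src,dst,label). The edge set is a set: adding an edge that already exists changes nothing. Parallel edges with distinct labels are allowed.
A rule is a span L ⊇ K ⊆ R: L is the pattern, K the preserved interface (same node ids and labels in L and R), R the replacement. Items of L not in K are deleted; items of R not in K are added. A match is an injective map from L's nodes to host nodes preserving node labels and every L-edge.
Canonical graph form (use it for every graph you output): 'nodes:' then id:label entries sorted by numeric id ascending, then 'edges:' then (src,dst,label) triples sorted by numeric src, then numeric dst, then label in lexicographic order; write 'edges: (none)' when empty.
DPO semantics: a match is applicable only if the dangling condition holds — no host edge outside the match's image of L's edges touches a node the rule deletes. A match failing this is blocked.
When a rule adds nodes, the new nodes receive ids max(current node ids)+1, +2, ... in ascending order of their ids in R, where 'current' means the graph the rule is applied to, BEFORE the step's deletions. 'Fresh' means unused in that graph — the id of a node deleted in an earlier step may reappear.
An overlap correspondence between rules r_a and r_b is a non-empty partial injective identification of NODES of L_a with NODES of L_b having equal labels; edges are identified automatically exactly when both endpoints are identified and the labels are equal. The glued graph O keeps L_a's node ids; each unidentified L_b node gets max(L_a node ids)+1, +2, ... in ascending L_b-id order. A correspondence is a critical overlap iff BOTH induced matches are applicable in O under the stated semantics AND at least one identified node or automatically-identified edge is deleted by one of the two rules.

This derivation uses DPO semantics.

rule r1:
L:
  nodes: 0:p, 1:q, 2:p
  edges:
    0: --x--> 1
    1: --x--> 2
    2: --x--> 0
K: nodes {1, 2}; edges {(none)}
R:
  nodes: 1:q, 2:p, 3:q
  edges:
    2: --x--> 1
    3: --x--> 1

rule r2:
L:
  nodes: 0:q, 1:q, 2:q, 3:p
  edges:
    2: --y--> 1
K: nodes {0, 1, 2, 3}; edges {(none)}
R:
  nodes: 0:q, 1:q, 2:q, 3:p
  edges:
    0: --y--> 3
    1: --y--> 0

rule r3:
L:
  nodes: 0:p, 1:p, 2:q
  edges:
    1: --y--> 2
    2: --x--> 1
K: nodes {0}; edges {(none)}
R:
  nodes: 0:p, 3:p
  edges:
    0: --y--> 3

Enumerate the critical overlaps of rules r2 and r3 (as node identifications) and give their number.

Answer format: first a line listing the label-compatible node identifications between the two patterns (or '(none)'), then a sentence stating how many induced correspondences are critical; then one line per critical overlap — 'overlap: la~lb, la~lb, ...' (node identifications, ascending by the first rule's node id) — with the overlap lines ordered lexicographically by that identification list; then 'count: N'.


label-compatible node identifications between L(r2) and L(r3): 0~2, 1~2, 2~2, 3~0, 3~1
4 of the induced correspondences are critical overlaps of r2 and r3.
overlap: 0~2
overlap: 0~2, 3~0
overlap: 0~2, 3~1
overlap: 3~1
count: 4
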